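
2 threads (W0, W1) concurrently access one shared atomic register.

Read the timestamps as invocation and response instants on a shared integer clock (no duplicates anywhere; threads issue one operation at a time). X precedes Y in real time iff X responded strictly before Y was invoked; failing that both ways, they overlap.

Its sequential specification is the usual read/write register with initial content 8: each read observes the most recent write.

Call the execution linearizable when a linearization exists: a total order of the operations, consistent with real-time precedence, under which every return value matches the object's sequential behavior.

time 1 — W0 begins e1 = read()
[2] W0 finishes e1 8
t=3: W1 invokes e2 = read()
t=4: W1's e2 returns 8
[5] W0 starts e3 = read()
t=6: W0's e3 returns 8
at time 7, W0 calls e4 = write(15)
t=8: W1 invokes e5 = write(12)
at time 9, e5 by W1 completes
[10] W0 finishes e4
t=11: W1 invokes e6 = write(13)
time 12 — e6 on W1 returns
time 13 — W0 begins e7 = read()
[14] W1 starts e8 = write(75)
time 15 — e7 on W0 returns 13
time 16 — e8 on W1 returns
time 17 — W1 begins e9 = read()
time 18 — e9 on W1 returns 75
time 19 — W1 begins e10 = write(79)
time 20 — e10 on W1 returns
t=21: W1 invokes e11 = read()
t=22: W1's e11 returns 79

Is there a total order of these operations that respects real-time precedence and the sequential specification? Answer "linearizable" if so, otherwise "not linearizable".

a witness: e1, e2, e3, e4, e5, e6, e7, e8, e9, e10, e11
after step 1 (e1 read() → 8): value 8
after step 2 (e2 read() → 8): value 8
after step 3 (e3 read() → 8): value 8
after step 4 (e4 write(15)): value 15
after step 5 (e5 write(12)): value 12
after step 6 (e6 write(13)): value 13
after step 7 (e7 read() → 13): value 13
after step 8 (e8 write(75)): value 75
after step 9 (e9 read() → 75): value 75
after step 10 (e10 write(79)): value 79
after step 11 (e11 read() → 79): value 79

linearizable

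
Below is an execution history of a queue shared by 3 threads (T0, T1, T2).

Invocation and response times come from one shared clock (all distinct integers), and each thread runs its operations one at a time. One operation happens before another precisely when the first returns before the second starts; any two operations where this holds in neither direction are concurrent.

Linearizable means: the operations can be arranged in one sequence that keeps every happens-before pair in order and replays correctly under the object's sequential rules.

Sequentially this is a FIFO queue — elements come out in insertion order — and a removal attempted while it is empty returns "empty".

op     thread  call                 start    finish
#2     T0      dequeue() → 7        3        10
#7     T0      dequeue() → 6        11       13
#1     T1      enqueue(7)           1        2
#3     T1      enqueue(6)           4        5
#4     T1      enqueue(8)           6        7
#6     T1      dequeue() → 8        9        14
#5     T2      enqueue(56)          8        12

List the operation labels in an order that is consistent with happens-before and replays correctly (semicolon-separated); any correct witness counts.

#1; #2; #3; #4; #5; #7; #6

step 1: #1 enqueue(7) — queue <7>
step 2: #2 dequeue() → 7 — queue <>
step 3: #3 enqueue(6) — queue <6>
step 4: #4 enqueue(8) — queue <6,8>
step 5: #5 enqueue(56) — queue <6,8,56>
step 6: #7 dequeue() → 6 — queue <8,56>
step 7: #6 dequeue() → 8 — queue <56>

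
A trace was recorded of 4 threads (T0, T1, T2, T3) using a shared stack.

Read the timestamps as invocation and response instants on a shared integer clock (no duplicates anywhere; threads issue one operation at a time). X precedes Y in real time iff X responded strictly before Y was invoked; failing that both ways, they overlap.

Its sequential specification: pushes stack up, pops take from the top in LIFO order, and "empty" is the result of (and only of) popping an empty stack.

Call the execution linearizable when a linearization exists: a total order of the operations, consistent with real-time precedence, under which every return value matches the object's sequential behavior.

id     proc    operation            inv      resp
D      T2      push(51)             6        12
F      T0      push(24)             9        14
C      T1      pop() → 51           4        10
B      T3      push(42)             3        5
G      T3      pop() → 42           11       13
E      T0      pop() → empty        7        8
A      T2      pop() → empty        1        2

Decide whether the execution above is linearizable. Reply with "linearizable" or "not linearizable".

prefix check: 1..9 passes, 1..10 fails once C's time-10 response joins
all 3 real-time-respecting orders fail — 4 completed stack operations, no legal replay
completion choices over the 2 pending operations (D, F) were checked; none helps
sample order A, B, C, E (pending dropped) stalls at step 3 — C pop() → 51 has no legal effect
sample order A, B, E, C (pending dropped) stalls at step 3 — E pop() → empty has no legal effect

not linearizable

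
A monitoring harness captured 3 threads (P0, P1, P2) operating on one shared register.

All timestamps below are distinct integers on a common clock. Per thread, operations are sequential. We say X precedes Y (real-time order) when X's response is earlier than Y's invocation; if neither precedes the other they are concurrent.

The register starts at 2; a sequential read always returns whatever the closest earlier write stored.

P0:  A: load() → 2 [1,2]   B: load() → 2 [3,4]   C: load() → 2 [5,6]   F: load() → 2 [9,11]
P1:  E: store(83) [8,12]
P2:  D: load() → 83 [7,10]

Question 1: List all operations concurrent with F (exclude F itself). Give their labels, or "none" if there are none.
D, E

F spans [9,11]: anything still running between times 9 and 11 counts as concurrent
A [1,2]: before
B [3,4]: before
C [5,6]: before
D [7,10]: concurrent
E [8,12]: concurrent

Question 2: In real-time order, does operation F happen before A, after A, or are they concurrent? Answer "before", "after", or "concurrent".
after

F spans [9,11], A spans [1,2]
resp(A)=2 < inv(F)=9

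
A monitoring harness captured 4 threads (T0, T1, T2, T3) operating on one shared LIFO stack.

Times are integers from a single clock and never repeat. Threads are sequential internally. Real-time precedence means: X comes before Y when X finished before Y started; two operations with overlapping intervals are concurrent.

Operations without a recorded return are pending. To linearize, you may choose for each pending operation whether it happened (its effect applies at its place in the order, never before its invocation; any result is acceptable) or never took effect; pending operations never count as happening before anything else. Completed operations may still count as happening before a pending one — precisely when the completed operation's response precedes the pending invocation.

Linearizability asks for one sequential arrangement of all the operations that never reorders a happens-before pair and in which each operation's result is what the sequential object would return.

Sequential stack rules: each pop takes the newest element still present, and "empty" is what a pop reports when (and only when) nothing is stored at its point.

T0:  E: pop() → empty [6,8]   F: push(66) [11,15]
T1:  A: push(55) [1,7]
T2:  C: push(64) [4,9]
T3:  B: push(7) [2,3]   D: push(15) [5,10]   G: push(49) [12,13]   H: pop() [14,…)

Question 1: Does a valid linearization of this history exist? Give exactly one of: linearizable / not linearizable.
prefix check: 1..7 passes, 1..8 fails once E's time-8 response joins
3 orders of the 3 completed LIFO stack ops respect real time; none is legal
completion choices over the 2 pending operations (C, D) were checked; none helps
take A, B, E (pending dropped): step 3 already fails, because E pop() → empty cannot occur there
take B, A, E (pending dropped): step 3 already fails, because E pop() → empty cannot occur there

not linearizable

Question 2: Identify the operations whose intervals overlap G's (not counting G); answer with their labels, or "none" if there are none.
overlap test against G [12,13]: concurrent iff the interval meets 12..13
A [1,7]: before
B [2,3]: before
C [4,9]: before
D [5,10]: before
E [6,8]: before
F [11,15]: concurrent
H [14,…): after

F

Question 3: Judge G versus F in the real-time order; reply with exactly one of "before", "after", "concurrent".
G spans [12,13], F spans [11,15]
the intervals overlap in both directions

concurrent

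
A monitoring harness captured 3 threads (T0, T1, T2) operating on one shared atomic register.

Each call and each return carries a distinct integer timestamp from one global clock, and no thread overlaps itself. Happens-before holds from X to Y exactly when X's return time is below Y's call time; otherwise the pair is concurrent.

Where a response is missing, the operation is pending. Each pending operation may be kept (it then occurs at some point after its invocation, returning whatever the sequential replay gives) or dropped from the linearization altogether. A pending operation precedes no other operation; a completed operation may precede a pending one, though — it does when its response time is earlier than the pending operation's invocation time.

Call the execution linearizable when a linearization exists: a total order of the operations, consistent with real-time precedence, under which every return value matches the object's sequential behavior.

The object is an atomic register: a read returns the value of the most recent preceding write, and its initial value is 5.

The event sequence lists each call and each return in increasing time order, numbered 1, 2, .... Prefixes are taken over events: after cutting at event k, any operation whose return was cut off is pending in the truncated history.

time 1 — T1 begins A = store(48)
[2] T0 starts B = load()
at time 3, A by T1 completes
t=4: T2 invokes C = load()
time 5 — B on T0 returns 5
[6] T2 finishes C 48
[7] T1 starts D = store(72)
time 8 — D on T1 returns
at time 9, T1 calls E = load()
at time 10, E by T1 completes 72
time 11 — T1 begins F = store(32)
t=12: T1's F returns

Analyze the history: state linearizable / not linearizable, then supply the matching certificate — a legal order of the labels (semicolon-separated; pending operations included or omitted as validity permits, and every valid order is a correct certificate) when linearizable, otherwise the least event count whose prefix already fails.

linearizable — witness: B; A; C; D; E; F

1. B load() → 5, leaving value 5
2. A store(48), leaving value 48
3. C load() → 48, leaving value 48
4. D store(72), leaving value 72
5. E load() → 72, leaving value 72
6. F store(32), leaving value 32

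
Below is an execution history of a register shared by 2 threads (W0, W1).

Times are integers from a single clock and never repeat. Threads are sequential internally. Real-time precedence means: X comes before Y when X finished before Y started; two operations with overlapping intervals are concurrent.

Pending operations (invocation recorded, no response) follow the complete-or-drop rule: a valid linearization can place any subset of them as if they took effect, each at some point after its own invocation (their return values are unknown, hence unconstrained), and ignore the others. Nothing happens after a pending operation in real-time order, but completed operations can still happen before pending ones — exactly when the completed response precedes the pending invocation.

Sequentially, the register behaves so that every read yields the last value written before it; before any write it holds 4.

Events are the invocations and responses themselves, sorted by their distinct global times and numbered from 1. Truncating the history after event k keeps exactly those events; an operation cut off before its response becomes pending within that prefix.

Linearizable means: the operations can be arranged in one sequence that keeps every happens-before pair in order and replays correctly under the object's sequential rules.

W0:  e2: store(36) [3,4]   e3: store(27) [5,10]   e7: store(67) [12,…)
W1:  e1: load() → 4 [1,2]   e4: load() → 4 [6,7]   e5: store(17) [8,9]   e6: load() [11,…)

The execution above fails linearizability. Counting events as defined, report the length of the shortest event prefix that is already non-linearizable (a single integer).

a valid linearization of events 1..6 exists, for instance e1, e2:
1. e1 load() → 4, leaving value 4
2. e2 store(36), leaving value 36
once event 7 joins (e4's response, time 7), exhaustive search finds no witness
every completion of the 1 pending operation (e3) was checked; none linearizes
one such order, e1, e2, e4 (pending dropped), breaks at step 3 where e4 load() → 4 is illegal

7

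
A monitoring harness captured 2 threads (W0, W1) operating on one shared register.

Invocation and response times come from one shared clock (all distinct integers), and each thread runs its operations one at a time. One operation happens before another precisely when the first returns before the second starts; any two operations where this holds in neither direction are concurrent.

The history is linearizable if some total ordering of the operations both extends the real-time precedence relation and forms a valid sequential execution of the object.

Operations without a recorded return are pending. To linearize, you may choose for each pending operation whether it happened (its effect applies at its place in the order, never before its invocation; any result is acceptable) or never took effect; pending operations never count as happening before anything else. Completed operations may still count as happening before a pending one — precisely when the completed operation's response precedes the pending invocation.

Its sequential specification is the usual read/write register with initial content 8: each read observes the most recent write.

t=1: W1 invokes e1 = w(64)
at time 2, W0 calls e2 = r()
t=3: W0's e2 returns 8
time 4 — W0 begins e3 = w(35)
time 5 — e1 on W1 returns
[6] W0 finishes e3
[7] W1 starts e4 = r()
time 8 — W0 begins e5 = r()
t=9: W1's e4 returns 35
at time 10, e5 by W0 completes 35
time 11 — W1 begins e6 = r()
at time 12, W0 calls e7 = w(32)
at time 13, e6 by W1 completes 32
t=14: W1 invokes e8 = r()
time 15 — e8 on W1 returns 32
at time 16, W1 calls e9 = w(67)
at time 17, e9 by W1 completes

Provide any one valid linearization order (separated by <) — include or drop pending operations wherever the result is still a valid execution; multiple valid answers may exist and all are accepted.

1. e2 r() → 8, leaving value 8
2. e1 w(64), leaving value 64
3. e3 w(35), leaving value 35
4. e4 r() → 35, leaving value 35
5. e5 r() → 35, leaving value 35
6. e7 w(32) (pending, included), leaving value 32
7. e6 r() → 32, leaving value 32
8. e8 r() → 32, leaving value 32
9. e9 w(67), leaving value 67

e2 < e1 < e3 < e4 < e5 < e7 < e6 < e8 < e9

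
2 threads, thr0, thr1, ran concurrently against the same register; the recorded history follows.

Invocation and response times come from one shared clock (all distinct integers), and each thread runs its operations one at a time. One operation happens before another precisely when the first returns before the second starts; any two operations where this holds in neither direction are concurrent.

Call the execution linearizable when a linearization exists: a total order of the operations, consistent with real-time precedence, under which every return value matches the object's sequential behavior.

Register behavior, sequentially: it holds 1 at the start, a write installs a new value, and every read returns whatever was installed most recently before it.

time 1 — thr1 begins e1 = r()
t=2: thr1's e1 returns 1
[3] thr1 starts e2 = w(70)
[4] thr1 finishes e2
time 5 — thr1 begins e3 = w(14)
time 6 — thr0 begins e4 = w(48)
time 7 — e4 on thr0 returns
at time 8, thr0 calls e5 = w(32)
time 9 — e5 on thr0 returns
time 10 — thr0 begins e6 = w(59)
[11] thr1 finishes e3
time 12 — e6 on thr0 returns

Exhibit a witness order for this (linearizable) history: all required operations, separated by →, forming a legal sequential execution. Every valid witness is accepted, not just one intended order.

1. e1 r() → 1, leaving value 1
2. e2 w(70), leaving value 70
3. e3 w(14), leaving value 14
4. e4 w(48), leaving value 48
5. e5 w(32), leaving value 32
6. e6 w(59), leaving value 59

e1 → e2 → e3 → e4 → e5 → e6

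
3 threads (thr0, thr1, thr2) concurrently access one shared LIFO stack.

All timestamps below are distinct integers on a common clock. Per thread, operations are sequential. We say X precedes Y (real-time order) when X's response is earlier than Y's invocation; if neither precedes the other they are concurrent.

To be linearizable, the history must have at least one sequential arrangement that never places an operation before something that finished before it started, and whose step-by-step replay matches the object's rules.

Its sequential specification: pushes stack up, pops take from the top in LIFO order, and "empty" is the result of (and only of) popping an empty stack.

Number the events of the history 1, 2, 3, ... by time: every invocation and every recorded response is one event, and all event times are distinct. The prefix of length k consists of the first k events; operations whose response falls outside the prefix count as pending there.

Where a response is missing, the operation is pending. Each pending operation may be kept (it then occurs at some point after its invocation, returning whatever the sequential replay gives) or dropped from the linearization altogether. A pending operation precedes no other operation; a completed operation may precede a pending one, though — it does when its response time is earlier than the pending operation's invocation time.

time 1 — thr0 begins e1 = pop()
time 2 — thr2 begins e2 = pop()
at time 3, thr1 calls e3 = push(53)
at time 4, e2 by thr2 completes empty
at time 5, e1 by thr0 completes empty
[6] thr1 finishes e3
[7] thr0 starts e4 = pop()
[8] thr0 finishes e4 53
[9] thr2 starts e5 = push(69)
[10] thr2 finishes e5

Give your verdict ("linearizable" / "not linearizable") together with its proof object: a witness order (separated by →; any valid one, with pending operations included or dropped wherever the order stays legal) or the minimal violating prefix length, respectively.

after step 1 (e1 pop() → empty): stack <>
after step 2 (e2 pop() → empty): stack <>
after step 3 (e3 push(53)): stack <53>
after step 4 (e4 pop() → 53): stack <>
after step 5 (e5 push(69)): stack <69>

linearizable — witness: e1 → e2 → e3 → e4 → e5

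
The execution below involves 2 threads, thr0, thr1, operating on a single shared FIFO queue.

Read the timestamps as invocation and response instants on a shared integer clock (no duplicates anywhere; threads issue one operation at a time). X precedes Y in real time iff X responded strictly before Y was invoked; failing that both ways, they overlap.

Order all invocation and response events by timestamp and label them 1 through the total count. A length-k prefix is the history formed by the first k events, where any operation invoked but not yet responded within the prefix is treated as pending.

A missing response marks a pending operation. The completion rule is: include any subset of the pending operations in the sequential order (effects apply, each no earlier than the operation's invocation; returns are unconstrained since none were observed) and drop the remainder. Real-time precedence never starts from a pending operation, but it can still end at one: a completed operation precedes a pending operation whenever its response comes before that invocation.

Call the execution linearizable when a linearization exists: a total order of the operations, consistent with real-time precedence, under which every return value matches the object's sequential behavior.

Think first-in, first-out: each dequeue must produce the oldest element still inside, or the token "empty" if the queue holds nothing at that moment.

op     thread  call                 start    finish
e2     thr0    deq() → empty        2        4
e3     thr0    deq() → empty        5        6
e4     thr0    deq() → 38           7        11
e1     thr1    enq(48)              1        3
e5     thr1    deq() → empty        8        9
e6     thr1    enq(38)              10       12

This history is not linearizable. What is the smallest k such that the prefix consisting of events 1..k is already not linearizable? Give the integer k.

one valid order for events 1..5 is e2, e1:
after step 1 (e2 deq() → empty): queue <>
after step 2 (e1 enq(48)): queue <48>
once event 6 joins (e3's response, time 6), exhaustive search finds no witness
for example e1, e2, e3 fails at step 2: e2 deq() → empty is not legal there
for example e2, e1, e3 fails at step 3: e3 deq() → empty is not legal there

6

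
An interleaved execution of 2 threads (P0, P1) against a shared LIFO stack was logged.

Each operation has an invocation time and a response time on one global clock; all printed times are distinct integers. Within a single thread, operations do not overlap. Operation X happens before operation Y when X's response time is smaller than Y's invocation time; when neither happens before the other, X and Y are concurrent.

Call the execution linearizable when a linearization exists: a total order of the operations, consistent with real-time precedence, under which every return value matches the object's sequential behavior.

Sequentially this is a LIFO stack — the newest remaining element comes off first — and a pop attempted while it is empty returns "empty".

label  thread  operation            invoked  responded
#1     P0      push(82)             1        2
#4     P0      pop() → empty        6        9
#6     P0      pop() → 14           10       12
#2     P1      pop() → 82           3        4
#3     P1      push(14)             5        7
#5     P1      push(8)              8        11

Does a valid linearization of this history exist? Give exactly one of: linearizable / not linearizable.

a witness: #1, #2, #4, #3, #6, #5
step 1: #1 push(82) — stack <82>
step 2: #2 pop() → 82 — stack <>
step 3: #4 pop() → empty — stack <>
step 4: #3 push(14) — stack <14>
step 5: #6 pop() → 14 — stack <>
step 6: #5 push(8) — stack <8>

linearizable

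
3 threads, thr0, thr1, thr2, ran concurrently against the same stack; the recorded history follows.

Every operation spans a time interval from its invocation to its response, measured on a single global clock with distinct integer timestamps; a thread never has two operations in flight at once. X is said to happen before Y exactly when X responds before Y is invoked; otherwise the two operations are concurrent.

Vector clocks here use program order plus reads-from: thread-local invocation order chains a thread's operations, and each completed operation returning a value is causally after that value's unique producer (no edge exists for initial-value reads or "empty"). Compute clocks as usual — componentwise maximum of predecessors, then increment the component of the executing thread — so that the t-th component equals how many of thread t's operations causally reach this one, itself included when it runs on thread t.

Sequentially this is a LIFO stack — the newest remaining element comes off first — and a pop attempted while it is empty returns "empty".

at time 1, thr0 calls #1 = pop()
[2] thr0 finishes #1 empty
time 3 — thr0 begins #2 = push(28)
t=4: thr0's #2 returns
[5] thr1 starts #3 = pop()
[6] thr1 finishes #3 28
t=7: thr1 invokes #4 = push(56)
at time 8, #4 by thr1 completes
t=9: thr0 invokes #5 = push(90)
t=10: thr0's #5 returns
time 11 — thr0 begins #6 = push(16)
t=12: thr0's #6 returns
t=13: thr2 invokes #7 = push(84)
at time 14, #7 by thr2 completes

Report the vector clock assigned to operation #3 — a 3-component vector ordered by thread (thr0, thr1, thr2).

(2, 1, 0)

#7, invoked 13, has no incoming edges; only thr2's bump applies → (0, 0, 1)
#1, invoked 1, has no incoming edges; only thr0's bump applies → (1, 0, 0)
merge at #2 (invoked 3): VC(#1)=(1, 0, 0), own-thread bump on thr0 → (2, 0, 0)
merge at #3 (invoked 5): VC(#2)=(2, 0, 0), own-thread bump on thr1 → (2, 1, 0)
merge at #5 (invoked 9): VC(#2)=(2, 0, 0), own-thread bump on thr0 → (3, 0, 0)
merge at #4 (invoked 7): VC(#3)=(2, 1, 0), own-thread bump on thr1 → (2, 2, 0)
merge at #6 (invoked 11): VC(#5)=(3, 0, 0), own-thread bump on thr0 → (4, 0, 0)
target: VC(#3) = (2, 1, 0)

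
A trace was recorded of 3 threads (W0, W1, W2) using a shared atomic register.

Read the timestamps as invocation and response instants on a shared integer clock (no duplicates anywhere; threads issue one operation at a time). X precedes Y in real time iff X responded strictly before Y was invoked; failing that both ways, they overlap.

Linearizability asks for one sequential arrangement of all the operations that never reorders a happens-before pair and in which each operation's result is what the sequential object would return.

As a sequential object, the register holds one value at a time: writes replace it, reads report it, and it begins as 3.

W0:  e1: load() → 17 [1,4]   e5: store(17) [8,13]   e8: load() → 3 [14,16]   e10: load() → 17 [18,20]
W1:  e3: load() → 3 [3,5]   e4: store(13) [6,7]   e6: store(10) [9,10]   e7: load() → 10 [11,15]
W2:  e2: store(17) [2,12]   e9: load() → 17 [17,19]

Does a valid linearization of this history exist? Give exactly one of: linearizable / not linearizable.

not linearizable

prefix check: 1..15 passes, 1..16 fails once e8's time-16 response joins
the 8 completed operations admit 66 real-time orders; each fails the atomic register replay
sample order e1, e2, e3, e4, e5, e6, e7, e8 stalls at step 1 — e1 load() → 17 has no legal effect
sample order e1, e2, e3, e4, e5, e6, e8, e7 stalls at step 1 — e1 load() → 17 has no legal effect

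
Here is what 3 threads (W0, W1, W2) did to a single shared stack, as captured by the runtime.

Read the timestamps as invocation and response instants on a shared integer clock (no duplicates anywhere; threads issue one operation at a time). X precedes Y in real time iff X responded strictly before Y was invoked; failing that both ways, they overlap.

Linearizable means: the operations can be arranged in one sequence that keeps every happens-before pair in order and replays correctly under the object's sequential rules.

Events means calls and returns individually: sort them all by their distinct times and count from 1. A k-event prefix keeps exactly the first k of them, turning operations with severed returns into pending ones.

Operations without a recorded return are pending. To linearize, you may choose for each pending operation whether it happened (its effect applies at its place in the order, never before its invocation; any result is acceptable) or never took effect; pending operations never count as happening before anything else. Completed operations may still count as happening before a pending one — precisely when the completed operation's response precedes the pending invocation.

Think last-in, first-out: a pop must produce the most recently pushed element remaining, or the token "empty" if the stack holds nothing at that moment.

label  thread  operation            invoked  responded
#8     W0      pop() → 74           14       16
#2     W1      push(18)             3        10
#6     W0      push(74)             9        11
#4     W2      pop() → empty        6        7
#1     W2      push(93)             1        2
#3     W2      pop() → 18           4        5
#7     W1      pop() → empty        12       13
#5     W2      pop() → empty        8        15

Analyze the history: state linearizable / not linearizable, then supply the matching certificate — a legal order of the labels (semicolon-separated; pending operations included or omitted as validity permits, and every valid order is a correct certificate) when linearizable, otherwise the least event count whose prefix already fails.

not linearizable — minimal violating prefix: 7 events

the violation lands at event 7, #4's response at time 7: events 1..6 linearize, events 1..7 do not
the completed operations (3 total) allow one real-time order; the stack replay rejects it
completion choices over the 1 pending operation (#2) were checked; none helps
e.g. #1, #3, #4 (pending dropped): illegal at step 2, since #3 pop() → 18 cannot apply there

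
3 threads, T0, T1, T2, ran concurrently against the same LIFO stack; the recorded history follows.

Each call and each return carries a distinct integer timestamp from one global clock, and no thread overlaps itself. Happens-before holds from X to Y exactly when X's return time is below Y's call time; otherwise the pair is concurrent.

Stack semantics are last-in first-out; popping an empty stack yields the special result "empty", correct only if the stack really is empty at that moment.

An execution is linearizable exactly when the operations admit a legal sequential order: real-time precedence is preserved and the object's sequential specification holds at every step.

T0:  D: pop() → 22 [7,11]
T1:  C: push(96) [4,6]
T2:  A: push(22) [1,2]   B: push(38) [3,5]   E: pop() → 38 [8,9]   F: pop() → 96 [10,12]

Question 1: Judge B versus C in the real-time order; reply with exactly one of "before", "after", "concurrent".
Answer: concurrent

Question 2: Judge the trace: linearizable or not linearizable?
linearizable

a witness: A, C, B, E, F, D
1. A push(22), leaving stack <22>
2. C push(96), leaving stack <22,96>
3. B push(38), leaving stack <22,96,38>
4. E pop() → 38, leaving stack <22,96>
5. F pop() → 96, leaving stack <22>
6. D pop() → 22, leaving stack <>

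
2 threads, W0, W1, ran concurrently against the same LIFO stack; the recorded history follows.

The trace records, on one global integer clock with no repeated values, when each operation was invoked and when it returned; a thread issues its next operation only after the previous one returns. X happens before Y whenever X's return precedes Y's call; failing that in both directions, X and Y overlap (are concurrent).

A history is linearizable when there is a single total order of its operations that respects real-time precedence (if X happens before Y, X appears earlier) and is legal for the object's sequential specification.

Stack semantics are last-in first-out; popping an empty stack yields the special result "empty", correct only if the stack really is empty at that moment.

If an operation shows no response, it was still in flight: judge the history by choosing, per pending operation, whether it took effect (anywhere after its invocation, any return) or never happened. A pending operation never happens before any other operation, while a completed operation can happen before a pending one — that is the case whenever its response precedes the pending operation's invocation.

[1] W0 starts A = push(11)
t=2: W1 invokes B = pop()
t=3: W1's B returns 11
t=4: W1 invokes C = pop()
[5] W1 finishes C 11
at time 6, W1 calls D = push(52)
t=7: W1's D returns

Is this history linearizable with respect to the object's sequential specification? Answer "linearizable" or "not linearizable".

not linearizable

already the first 5 events (up to C's response at time 5) admit no linearization; the first 4 still do
a single order respects real time; the 2 completed LIFO stack operations fail replay along it
include/drop combinations of the 1 pending operation (A) were all tried; none helps
take B, C (pending dropped): step 1 already fails, because B pop() → 11 cannot occur there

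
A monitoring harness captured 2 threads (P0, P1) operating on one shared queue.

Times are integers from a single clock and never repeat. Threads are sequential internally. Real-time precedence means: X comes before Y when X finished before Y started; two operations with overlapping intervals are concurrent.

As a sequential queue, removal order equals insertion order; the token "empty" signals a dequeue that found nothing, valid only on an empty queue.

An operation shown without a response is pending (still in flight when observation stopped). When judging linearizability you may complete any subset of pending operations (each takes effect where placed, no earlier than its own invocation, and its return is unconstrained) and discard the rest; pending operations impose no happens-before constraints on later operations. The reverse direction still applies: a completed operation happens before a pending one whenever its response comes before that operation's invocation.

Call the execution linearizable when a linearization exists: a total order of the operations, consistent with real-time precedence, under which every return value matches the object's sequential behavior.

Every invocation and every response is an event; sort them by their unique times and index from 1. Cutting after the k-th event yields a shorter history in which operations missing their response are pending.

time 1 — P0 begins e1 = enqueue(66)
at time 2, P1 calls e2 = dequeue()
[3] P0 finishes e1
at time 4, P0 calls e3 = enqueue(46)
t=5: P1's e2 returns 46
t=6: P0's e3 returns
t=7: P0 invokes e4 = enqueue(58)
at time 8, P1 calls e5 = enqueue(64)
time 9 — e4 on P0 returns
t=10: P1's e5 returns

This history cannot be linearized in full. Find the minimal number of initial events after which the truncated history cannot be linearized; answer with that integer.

5

a valid linearization of events 1..4 exists, for instance e1:
1. e1 enqueue(66), leaving queue <66>
once event 5 joins (e2's response, time 5), exhaustive search finds no witness
completion choices over the 1 pending operation (e3) were checked; none helps
e.g. e1, e2 (pending dropped): illegal at step 2, since e2 dequeue() → 46 cannot apply there
e.g. e2, e1 (pending dropped): illegal at step 1, since e2 dequeue() → 46 cannot apply there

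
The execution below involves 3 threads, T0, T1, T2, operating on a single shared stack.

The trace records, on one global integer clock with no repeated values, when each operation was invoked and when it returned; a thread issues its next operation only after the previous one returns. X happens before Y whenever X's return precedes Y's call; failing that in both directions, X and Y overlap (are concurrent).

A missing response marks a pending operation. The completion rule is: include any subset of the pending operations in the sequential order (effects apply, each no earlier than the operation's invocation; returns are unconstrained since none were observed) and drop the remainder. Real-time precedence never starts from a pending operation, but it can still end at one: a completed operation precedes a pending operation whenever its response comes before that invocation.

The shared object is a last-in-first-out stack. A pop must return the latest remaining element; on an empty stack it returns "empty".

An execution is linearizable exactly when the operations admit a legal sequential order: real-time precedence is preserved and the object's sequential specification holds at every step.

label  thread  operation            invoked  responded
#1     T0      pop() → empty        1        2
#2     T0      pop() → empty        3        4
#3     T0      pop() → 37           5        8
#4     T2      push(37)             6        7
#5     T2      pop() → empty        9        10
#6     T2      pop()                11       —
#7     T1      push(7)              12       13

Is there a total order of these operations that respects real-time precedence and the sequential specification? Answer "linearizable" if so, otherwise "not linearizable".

a witness: #1, #2, #4, #3, #5, #6, #7
after step 1 (#1 pop() → empty): stack <>
after step 2 (#2 pop() → empty): stack <>
after step 3 (#4 push(37)): stack <37>
after step 4 (#3 pop() → 37): stack <>
after step 5 (#5 pop() → empty): stack <>
after step 6 (#6 pop() (pending, included)): stack <>
after step 7 (#7 push(7)): stack <7>

linearizable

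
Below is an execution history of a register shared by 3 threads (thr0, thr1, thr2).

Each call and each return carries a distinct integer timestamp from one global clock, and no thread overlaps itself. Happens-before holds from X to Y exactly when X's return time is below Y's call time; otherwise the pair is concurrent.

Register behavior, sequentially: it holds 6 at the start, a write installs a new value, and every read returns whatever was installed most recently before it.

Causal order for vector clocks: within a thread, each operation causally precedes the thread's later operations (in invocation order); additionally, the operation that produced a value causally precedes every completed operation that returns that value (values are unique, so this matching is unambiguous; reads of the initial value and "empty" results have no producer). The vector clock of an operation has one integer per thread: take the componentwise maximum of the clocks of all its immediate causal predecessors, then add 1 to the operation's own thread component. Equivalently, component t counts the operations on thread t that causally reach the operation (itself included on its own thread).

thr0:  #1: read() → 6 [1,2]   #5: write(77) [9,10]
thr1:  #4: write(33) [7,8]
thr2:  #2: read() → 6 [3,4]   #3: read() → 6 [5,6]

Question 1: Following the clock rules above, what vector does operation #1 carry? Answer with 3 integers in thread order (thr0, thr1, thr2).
Answer: (1, 0, 0)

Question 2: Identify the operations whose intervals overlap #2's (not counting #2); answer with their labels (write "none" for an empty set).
Answer: none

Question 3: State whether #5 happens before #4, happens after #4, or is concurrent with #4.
Answer: after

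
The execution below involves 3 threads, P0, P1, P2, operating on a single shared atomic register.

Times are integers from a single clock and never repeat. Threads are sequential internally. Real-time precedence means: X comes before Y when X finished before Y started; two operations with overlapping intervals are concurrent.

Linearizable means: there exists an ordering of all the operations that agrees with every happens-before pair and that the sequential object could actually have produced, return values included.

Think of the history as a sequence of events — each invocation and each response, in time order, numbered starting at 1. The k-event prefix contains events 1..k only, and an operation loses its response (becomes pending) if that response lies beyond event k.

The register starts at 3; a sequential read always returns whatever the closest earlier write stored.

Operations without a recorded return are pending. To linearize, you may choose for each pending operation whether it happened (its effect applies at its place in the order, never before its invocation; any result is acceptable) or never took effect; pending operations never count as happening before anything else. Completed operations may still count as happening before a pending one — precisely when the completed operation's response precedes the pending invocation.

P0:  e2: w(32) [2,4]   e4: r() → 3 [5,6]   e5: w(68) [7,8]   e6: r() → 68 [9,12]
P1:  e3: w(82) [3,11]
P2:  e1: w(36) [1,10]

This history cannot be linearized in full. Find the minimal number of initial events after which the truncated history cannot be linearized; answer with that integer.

6

events 1..5 are linearizable; a witness order is e1, e2:
after step 1 (e1 w(36) (pending, included)): value 36
after step 2 (e2 w(32)): value 32
at event 6 (e4's time-6 response) nothing linearizes any more
including or dropping the 2 pending operations (e1, e3) in any combination fails
for example e2, e4 (pending dropped) fails at step 2: e4 r() → 3 is not legal there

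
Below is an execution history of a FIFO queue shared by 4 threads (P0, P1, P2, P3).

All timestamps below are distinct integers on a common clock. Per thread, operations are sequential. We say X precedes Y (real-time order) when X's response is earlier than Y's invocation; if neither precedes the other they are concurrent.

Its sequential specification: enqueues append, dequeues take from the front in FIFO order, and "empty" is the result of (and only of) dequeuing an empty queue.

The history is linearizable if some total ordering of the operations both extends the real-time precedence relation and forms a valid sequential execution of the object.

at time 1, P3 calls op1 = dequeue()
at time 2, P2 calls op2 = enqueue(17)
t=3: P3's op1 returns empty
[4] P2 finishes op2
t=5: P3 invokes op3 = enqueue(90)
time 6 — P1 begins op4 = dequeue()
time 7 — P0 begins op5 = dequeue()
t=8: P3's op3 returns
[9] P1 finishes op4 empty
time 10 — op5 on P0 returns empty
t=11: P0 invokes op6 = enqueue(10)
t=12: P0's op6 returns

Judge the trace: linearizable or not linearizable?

already the first 10 events (up to op5's response at time 10) admit no linearization; the first 9 still do
the 5 completed operations admit 12 real-time orders; each fails the FIFO queue replay
one such order, op1, op2, op3, op4, op5, breaks at step 4 where op4 dequeue() → empty is illegal
one such order, op1, op2, op3, op5, op4, breaks at step 4 where op5 dequeue() → empty is illegal

not linearizable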